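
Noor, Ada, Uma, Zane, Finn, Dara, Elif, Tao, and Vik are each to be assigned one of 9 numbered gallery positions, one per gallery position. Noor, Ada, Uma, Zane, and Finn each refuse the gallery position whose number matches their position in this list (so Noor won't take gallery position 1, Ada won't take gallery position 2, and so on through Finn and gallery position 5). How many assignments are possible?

205056

Let Aᵢ (for 1 ≤ i ≤ 5) be the placements that put person i in their forbidden gallery position. Any j of these fix j positions, leaving (9−j)! ways to fill the rest, and there are C(5,j) ways to pick which j.
By inclusion–exclusion, the number of valid placements is Σ_{j=0}^{5} (−1)^j C(5,j)·(9−j)!.
Computing: 362880 − 201600 + 50400 − 7200 + 600 − 24 = 205056.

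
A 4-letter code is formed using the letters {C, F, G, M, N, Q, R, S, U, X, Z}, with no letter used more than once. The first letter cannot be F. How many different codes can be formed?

The first letter has 11−1 = 10 choices (anything except F).
The remaining 3 letters are filled from the other 10 symbols without repetition: 10 × 9 × 8 = 720.
Total: 10 × 720 = 7200.

7200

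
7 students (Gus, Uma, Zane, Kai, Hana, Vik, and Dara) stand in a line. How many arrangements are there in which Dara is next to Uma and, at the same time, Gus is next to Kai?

Treat {Dara,Uma} as one block (2 orders) and {Gus,Kai} as another (2 orders).
That leaves 5 units to arrange: 2 × 2 × 5! = 4 × 120 = 480.

480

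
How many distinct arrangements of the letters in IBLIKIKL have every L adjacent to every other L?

420

Treat the 2 copies of L as a single block. The multiset to arrange is then {LL, B, I, I, I, K, K}, 7 items in all.
That gives (7)!/(3!·2!) = 420 arrangements.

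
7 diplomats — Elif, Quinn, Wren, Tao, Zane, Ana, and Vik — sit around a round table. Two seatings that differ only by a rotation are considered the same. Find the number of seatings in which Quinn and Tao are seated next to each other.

Treat {Quinn, Tao} as one unit (2 internal orders) and seat the resulting 6 units around the table: (5)! circular arrangements.
So 2 × (5)! = 2 × 120 = 240.

240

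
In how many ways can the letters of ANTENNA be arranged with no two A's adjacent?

300

There are 7!/(3!·2!) = 420 arrangements of ANTENNA in total.
Arrangements with the A's together: treat AA as one letter, giving (6)!/(3!) = 120.
Subtracting, 420 − 120 = 300 arrangements keep the A's apart.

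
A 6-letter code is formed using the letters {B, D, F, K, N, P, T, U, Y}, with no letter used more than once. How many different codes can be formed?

60480

With no repetition, fill the 6 letters in order: 9 choices, then 8, down to 4.
9 × 8 × 7 × 6 × 5 × 4 = 60480.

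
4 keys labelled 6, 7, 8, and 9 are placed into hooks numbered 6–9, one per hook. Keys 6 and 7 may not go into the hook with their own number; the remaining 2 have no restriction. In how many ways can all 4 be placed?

14

Let Aᵢ (for i ∈ {6, 7}) be the placements that put key i in its forbidden hook. Any j of these fix j positions, leaving (4−j)! ways to fill the rest, and there are C(2,j) ways to pick which j.
By inclusion–exclusion, the number of valid placements is Σ_{j=0}^{2} (−1)^j C(2,j)·(4−j)!.
Computing: 24 − 12 + 2 = 14.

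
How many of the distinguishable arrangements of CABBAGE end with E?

Fix E in the last position and arrange the remaining 6 letters.
Those 6 letters have A appearing twice and B appearing twice, giving (6)!/(2!·2!) = 180.

180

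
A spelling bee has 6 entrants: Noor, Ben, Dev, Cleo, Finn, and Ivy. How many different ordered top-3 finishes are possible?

There are 6 choices for 1st place, 5 for 2nd, and 4 for 3rd.
That gives 6 × 5 × 4 = 120.

120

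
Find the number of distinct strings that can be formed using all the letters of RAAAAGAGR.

756

The 9 letters of RAAAAGAGR have repeats: A appearing 5 times, G appearing twice, and R appearing twice.
Dividing 9! = 362880 by 5!·2!·2! = 480 for the repeated letters gives 756.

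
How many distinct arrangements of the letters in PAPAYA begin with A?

With the first slot taken by A, it remains to arrange the other 5 letters (PPAYA).
Those 5 letters have A appearing twice and P appearing twice, giving (5)!/(2!·2!) = 30.

30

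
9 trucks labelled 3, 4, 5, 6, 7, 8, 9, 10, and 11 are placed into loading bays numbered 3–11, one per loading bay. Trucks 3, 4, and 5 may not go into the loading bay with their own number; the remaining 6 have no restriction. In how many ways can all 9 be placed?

256320

Let Aᵢ (for i ∈ {3, 4, 5}) be the placements that put truck i in its forbidden loading bay. Any j of these fix j positions, leaving (9−j)! ways to fill the rest, and there are C(3,j) ways to pick which j.
By inclusion–exclusion, the number of valid placements is Σ_{j=0}^{3} (−1)^j C(3,j)·(9−j)!.
Computing: 362880 − 120960 + 15120 − 720 = 256320.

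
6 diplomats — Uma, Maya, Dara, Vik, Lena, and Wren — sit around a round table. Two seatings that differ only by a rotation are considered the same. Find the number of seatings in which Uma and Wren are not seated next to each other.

72

Without the restriction there are (5)! = 120 seatings.
Those with Uma next to Wren: fuse the pair into one unit and seat 5 units around a circle — 2·(4)! = 48.
Subtracting, 120 − 48 = 72.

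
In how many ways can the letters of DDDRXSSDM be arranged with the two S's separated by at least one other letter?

5880

Total arrangements of DDDRXSSDM: 9!/(4!·2!) = 7560.
If the two S's are adjacent, glue them into one block, leaving 8 items to arrange: (8)!/(4!) = 1680 ways.
Hence 7560 − 1680 = 5880.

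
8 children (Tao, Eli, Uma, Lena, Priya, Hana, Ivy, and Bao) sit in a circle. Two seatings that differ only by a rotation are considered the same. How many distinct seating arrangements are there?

5040

Seat Tao anywhere (absorbing the rotational symmetry), then permute the other 7: (7)! = 5040.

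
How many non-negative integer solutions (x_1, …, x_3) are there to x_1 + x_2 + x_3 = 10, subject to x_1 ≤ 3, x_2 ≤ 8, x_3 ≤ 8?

By stars and bars, unrestricted non-negative solutions to x_1+…+x_3 = 10 number C(10+2,2) = 66.
Subtract solutions that violate a single cap (substitute x_i' = x_i − (cap_i+1)): x_1 ≥ 4 gives C(8,2) = 28; x_2 ≥ 9 gives C(3,2) = 3; x_3 ≥ 9 gives C(3,2) = 3. Together 34.
No two caps can be exceeded simultaneously, so the pair terms are all 0.
By inclusion–exclusion the count is 66 − 34 + 0 = 32.

32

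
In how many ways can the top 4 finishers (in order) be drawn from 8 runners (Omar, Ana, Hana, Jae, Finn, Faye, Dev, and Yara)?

This is an ordered selection of 4 from 8: P(8,4).
That gives 8 × 7 × 6 × 5 = 1680.

1680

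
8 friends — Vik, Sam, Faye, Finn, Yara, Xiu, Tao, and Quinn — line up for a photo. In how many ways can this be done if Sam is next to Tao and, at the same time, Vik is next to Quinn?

2880

Treat {Sam,Tao} as one block (2 orders) and {Vik,Quinn} as another (2 orders).
That leaves 6 units to arrange: 2 × 2 × 6! = 4 × 720 = 2880.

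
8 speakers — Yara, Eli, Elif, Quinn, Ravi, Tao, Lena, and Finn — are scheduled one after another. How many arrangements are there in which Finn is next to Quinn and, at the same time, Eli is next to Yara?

Treat {Finn,Quinn} as one block (2 orders) and {Eli,Yara} as another (2 orders).
That leaves 6 units to arrange: 2 × 2 × 6! = 4 × 720 = 2880.

2880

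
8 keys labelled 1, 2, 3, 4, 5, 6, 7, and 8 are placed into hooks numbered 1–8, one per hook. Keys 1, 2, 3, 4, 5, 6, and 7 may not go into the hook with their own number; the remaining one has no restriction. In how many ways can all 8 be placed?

Let Aᵢ (for 1 ≤ i ≤ 7) be the placements that put key i in its forbidden hook. Any j of these fix j positions, leaving (8−j)! ways to fill the rest, and there are C(7,j) ways to pick which j.
By inclusion–exclusion, the number of valid placements is Σ_{j=0}^{7} (−1)^j C(7,j)·(8−j)!.
Computing: 40320 − 35280 + 15120 − 4200 + 840 − 126 + 14 − 1 = 16687.

16687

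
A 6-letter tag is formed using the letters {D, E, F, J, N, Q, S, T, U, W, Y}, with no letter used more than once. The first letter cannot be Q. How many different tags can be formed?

302400

The first letter has 11−1 = 10 choices (anything except Q).
The remaining 5 letters are filled from the other 10 symbols without repetition: 10 × 9 × 8 × 7 × 6 = 30240.
Total: 10 × 30240 = 302400.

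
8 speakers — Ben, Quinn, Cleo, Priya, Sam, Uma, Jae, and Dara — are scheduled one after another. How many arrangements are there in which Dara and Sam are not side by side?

30240

There are 8! = 40320 arrangements in all. If Dara and Sam are adjacent, merging them into one block gives 2·(7)! = 10080 arrangements.
So 40320 − 10080 = 30240 arrangements keep them apart.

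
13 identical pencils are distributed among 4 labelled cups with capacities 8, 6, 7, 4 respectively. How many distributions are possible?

Without the upper bounds there are C(16,3) = 560 ways to split 13 among 4 cups.
Subtract solutions that violate a single cap (substitute x_i' = x_i − (cap_i+1)): x_1 ≥ 9 gives C(7,3) = 35; x_2 ≥ 7 gives C(9,3) = 84; x_3 ≥ 8 gives C(8,3) = 56; x_4 ≥ 5 gives C(11,3) = 165. Together 340.
Add back pairs where two caps are both exceeded: 0 + 0 + 0 + 0 + 4 + 1 = 5.
By inclusion–exclusion the count is 560 − 340 + 5 = 225.

225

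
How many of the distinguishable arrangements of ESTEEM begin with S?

With the first slot taken by S, it remains to arrange the other 5 letters (ETEEM).
Those 5 letters have E appearing 3 times, giving (5)!/(3!) = 20.

20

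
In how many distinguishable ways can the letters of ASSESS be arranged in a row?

ASSESS has 6 letters with S appearing 4 times.
So there are 6! / (4!) = 30 distinguishable arrangements.

30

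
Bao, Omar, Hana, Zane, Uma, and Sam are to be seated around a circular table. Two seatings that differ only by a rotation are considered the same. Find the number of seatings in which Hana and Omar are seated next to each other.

48

Glue Hana and Omar into a block (2 internal orders). Seating 5 units around a circle gives (4)! arrangements.
So 2 × (4)! = 2 × 24 = 48.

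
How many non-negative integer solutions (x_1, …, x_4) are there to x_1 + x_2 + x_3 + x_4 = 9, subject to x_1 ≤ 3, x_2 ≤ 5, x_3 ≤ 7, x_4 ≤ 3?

88

Ignoring the caps, the number of non-negative solutions to x_1+…+x_4 = 9 is C(12,3) = 220.
Subtract solutions that violate a single cap (substitute x_i' = x_i − (cap_i+1)): x_1 ≥ 4 gives C(8,3) = 56; x_2 ≥ 6 gives C(6,3) = 20; x_3 ≥ 8 gives C(4,3) = 4; x_4 ≥ 4 gives C(8,3) = 56. Together 136.
Add back pairs where two caps are both exceeded: 0 + 0 + 4 + 0 + 0 + 0 = 4.
By inclusion–exclusion the count is 220 − 136 + 4 = 88.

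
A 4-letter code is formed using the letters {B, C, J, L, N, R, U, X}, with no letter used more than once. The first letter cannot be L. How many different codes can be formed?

1470

The first letter has 8−1 = 7 choices (anything except L).
The remaining 3 letters are filled from the other 7 symbols without repetition: 7 × 6 × 5 = 210.
Total: 7 × 210 = 1470.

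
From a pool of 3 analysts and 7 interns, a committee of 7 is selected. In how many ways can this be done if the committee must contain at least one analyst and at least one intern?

Unrestricted: C(10,7) = 120 ways to pick any 7 of the 10.
Subtract selections that omit an entire group: no analysts → C(7,7) = 1; no interns → C(3,7) = 0.
Both groups omitted at once is impossible, so 120 − 1 = 119.

119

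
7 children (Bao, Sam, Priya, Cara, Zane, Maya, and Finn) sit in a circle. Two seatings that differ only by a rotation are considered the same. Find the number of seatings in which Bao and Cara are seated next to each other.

240

Treat {Bao, Cara} as one unit (2 internal orders) and seat the resulting 6 units around the table: (5)! circular arrangements.
So 2 × (5)! = 2 × 120 = 240.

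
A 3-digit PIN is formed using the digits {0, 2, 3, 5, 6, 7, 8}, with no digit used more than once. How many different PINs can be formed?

210

Choose and order 3 of the 7 symbols: the first digit has 7 options, the next 6, then 5.
That product is 7 × 6 × 5 = 210.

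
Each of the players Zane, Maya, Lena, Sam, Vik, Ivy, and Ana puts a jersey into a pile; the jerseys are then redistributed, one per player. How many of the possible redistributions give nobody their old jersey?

This is the derangement count D_7: permutations of 7 items with no fixed point.
By inclusion–exclusion this is Σ_{j=0}^{7} (−1)^j C(7,j)·(7−j)!.
Computing: 5040 − 5040 + 2520 − 840 + 210 − 42 + 7 − 1 = 1854.

1854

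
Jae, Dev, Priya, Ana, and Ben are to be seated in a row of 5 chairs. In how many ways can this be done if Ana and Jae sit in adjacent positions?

Place the 3 others and the Ana-Jae pair as 4 objects in a line; the pair has 2 internal arrangements.
That gives 2 × 4! = 2 × 24 = 48.

48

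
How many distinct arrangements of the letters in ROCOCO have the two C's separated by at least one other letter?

Total arrangements of ROCOCO: 6!/(3!·2!) = 60.
Arrangements with the C's together: treat CC as one letter, giving (5)!/(3!) = 20.
Subtracting, 60 − 20 = 40 arrangements keep the C's apart.

40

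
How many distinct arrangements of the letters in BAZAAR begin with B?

Fix B in the first position and arrange the remaining 5 letters.
Those 5 letters have A appearing 3 times, giving (5)!/(3!) = 20.

20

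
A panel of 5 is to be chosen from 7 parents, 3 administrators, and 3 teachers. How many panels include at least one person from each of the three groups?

798

With no constraint there are C(13,5) = 1287 possible selections.
Selections missing a whole group: no parents → C(6,5) = 6; no administrators → C(10,5) = 252; no teachers → C(10,5) = 252.
Add back selections omitting two groups (i.e. drawn from a single group): C(7,5) + C(3,5) + C(3,5) = 21.
By inclusion–exclusion: 1287 − 510 + 21 = 798.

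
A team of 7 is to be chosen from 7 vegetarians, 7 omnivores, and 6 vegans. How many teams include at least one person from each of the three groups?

70658

Total 7-person selections from all 20: C(20,7) = 77520.
Subtract selections that omit an entire group: no vegetarians → C(13,7) = 1716; no omnivores → C(13,7) = 1716; no vegans → C(14,7) = 3432.
Add back selections omitting two groups (i.e. drawn from a single group): C(7,7) + C(7,7) + C(6,7) = 2.
By inclusion–exclusion: 77520 − 6864 + 2 = 70658.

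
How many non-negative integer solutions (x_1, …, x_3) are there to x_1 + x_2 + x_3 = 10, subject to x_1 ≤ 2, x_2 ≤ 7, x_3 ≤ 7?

Ignoring the caps, the number of non-negative solutions to x_1+…+x_3 = 10 is C(12,2) = 66.
Subtract solutions that violate a single cap (substitute x_i' = x_i − (cap_i+1)): x_1 ≥ 3 gives C(9,2) = 36; x_2 ≥ 8 gives C(4,2) = 6; x_3 ≥ 8 gives C(4,2) = 6. Together 48.
No two caps can be exceeded simultaneously, so the pair terms are all 0.
By inclusion–exclusion the count is 66 − 48 + 0 = 18.

18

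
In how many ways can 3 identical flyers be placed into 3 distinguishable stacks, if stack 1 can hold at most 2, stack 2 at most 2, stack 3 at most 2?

7

Without the upper bounds there are C(5,2) = 10 ways to split 3 among 3 stacks.
Subtract solutions that violate a single cap (substitute x_i' = x_i − (cap_i+1)): x_1 ≥ 3 gives C(2,2) = 1; x_2 ≥ 3 gives C(2,2) = 1; x_3 ≥ 3 gives C(2,2) = 1. Together 3.
No two caps can be exceeded simultaneously, so the pair terms are all 0.
By inclusion–exclusion the count is 10 − 3 + 0 = 7.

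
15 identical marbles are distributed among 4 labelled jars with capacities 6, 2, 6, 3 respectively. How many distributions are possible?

Without the upper bounds there are C(18,3) = 816 ways to split 15 among 4 jars.
Subtract solutions that violate a single cap (substitute x_i' = x_i − (cap_i+1)): x_1 ≥ 7 gives C(11,3) = 165; x_2 ≥ 3 gives C(15,3) = 455; x_3 ≥ 7 gives C(11,3) = 165; x_4 ≥ 4 gives C(14,3) = 364. Together 1149.
Add back pairs where two caps are both exceeded: 56 + 4 + 35 + 56 + 165 + 35 = 351.
Subtract triples: 0 + 4 + 0 + 4 = 8.
By inclusion–exclusion the count is 816 − 1149 + 351 − 8 = 10.

10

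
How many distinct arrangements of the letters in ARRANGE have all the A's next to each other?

360

Treat the 2 copies of A as a single block. The multiset to arrange is then {AA, E, G, N, R, R}, 6 items in all.
That gives (6)!/(2!) = 360 arrangements.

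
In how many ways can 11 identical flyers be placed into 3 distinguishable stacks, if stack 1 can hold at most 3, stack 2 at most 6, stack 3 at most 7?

Ignoring the caps, the number of non-negative solutions to x_1+…+x_3 = 11 is C(13,2) = 78.
Subtract solutions that violate a single cap (substitute x_i' = x_i − (cap_i+1)): x_1 ≥ 4 gives C(9,2) = 36; x_2 ≥ 7 gives C(6,2) = 15; x_3 ≥ 8 gives C(5,2) = 10. Together 61.
Add back pairs where two caps are both exceeded: 1 + 0 + 0 = 1.
By inclusion–exclusion the count is 78 − 61 + 1 = 18.

18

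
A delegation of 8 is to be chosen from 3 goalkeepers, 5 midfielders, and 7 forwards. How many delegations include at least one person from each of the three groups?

Unrestricted: C(15,8) = 6435 ways to pick any 8 of the 15.
Subtract selections that omit an entire group: no goalkeepers → C(12,8) = 495; no midfielders → C(10,8) = 45; no forwards → C(8,8) = 1.
Add back selections omitting two groups (i.e. drawn from a single group): C(3,8) + C(5,8) + C(7,8) = 0.
By inclusion–exclusion: 6435 − 541 + 0 = 5894.

5894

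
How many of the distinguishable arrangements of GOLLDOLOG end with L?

Fix L in the last position and arrange the remaining 8 letters.
Those 8 letters have G appearing twice, L appearing twice, and O appearing 3 times, giving (8)!/(3!·2!·2!) = 1680.

1680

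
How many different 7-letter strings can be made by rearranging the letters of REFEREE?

Letter multiplicities in REFEREE: E×4, F×1, R×2.
Dividing 7! = 5040 by 4!·2! = 48 for the repeated letters gives 105.

105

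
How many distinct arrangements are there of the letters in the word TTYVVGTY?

1680

Letter multiplicities in TTYVVGTY: G×1, T×3, V×2, Y×2.
Dividing 8! = 40320 by 3!·2!·2! = 24 for the repeated letters gives 1680.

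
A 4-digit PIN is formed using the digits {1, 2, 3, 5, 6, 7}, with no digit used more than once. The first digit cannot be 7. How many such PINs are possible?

300

The first digit has 6−1 = 5 choices (anything except 7).
The remaining 3 digits are filled from the other 5 symbols without repetition: 5 × 4 × 3 = 60.
Total: 5 × 60 = 300.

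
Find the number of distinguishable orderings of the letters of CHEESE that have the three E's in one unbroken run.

Treat the 3 copies of E as a single block. The multiset to arrange is then {EEE, C, H, S}, 4 items in all.
All 4 items are distinct, so there are (4)! = 24 arrangements.

24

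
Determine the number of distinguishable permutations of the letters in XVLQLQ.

180

XVLQLQ has 6 letters with L appearing twice and Q appearing twice.
So there are 6! / (2!·2!) = 180 distinguishable arrangements.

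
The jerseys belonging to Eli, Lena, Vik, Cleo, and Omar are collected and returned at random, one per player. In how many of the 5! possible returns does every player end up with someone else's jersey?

44

This is the derangement count D_5: permutations of 5 items with no fixed point.
By inclusion–exclusion this is Σ_{j=0}^{5} (−1)^j C(5,j)·(5−j)!.
Computing: 120 − 120 + 60 − 20 + 5 − 1 = 44.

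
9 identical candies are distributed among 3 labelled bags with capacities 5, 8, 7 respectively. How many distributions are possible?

41

By stars and bars, unrestricted non-negative solutions to x_1+…+x_3 = 9 number C(9+2,2) = 55.
Subtract solutions that violate a single cap (substitute x_i' = x_i − (cap_i+1)): x_1 ≥ 6 gives C(5,2) = 10; x_2 ≥ 9 gives C(2,2) = 1; x_3 ≥ 8 gives C(3,2) = 3. Together 14.
No two caps can be exceeded simultaneously, so the pair terms are all 0.
By inclusion–exclusion the count is 55 − 14 + 0 = 41.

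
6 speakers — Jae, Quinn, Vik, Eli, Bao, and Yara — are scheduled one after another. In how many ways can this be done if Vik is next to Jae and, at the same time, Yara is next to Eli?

96

Treat {Vik,Jae} as one block (2 orders) and {Yara,Eli} as another (2 orders).
That leaves 4 units to arrange: 2 × 2 × 4! = 4 × 24 = 96.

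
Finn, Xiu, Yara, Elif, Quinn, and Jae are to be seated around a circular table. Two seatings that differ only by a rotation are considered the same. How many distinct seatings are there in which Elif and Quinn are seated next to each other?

Treat {Elif, Quinn} as one unit (2 internal orders) and seat the resulting 5 units around the table: (4)! circular arrangements.
So 2 × (4)! = 2 × 24 = 48.

48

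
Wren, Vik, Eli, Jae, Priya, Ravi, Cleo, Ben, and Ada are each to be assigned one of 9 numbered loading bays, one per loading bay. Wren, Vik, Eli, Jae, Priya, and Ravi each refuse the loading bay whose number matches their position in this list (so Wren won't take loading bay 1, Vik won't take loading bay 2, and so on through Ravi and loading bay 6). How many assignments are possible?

183822

Let Aᵢ (for 1 ≤ i ≤ 6) be the placements that put person i in their forbidden loading bay. Any j of these fix j positions, leaving (9−j)! ways to fill the rest, and there are C(6,j) ways to pick which j.
By inclusion–exclusion, the number of valid placements is Σ_{j=0}^{6} (−1)^j C(6,j)·(9−j)!.
Computing: 362880 − 241920 + 75600 − 14400 + 1800 − 144 + 6 = 183822.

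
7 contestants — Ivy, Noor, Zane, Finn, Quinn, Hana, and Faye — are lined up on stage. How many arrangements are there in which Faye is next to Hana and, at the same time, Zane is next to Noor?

Treat {Faye,Hana} as one block (2 orders) and {Zane,Noor} as another (2 orders).
That leaves 5 units to arrange: 2 × 2 × 5! = 4 × 120 = 480.

480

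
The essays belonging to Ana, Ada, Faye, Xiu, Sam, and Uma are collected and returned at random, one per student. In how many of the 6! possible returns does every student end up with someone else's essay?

265

Let Aᵢ be the assignments in which student i gets their own essay. We want the size of the complement of A₁∪…∪A_6.
By inclusion–exclusion this is Σ_{j=0}^{6} (−1)^j C(6,j)·(6−j)!.
Computing: 720 − 720 + 360 − 120 + 30 − 6 + 1 = 265.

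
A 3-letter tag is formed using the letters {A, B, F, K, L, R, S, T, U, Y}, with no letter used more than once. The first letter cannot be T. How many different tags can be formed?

648

The first letter has 10−1 = 9 choices (anything except T).
The remaining 2 letters are filled from the other 9 symbols without repetition: 9 × 8 = 72.
Total: 9 × 72 = 648.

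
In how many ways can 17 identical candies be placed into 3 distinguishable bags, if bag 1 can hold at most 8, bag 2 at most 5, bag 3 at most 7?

Without the upper bounds there are C(19,2) = 171 ways to split 17 among 3 bags.
Subtract solutions that violate a single cap (substitute x_i' = x_i − (cap_i+1)): x_1 ≥ 9 gives C(10,2) = 45; x_2 ≥ 6 gives C(13,2) = 78; x_3 ≥ 8 gives C(11,2) = 55. Together 178.
Add back pairs where two caps are both exceeded: 6 + 1 + 10 = 17.
By inclusion–exclusion the count is 171 − 178 + 17 = 10.

10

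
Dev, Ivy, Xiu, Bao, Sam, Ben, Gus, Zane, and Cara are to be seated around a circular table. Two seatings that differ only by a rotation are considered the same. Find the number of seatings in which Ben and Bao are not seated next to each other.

All circular seatings of 9 people number (8)! = 40320.
Those with Ben next to Bao: fuse the pair into one unit and seat 8 units around a circle — 2·(7)! = 10080.
Subtracting, 40320 − 10080 = 30240.

30240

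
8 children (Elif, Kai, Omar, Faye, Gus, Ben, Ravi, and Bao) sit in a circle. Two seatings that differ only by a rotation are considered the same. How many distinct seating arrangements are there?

Seat Elif anywhere (absorbing the rotational symmetry), then permute the other 7: (7)! = 5040.

5040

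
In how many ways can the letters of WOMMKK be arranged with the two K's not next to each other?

Total arrangements of WOMMKK: 6!/(2!·2!) = 180.
Arrangements with the K's together: treat KK as one letter, giving (5)!/(2!) = 60.
Hence 180 − 60 = 120.

120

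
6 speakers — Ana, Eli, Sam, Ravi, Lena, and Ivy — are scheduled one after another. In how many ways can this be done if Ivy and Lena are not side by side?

There are 6! = 720 arrangements in all. If Ivy and Lena are adjacent, merging them into one block gives 2·(5)! = 240 arrangements.
So 720 − 240 = 480 arrangements keep them apart.

480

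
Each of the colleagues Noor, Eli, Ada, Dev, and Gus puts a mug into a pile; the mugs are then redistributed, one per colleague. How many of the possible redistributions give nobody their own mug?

44

This is the derangement count D_5: permutations of 5 items with no fixed point.
By inclusion–exclusion this is Σ_{j=0}^{5} (−1)^j C(5,j)·(5−j)!.
Computing: 120 − 120 + 60 − 20 + 5 − 1 = 44.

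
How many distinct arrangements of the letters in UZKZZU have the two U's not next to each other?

There are 6!/(3!·2!) = 60 arrangements of UZKZZU in total.
Arrangements with the U's together: treat UU as one letter, giving (5)!/(3!) = 20.
Subtracting, 60 − 20 = 40 arrangements keep the U's apart.

40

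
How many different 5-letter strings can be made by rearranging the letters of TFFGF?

20

TFFGF has 5 letters with F appearing 3 times.
Dividing 5! = 120 by 3! = 6 for the repeated letters gives 20.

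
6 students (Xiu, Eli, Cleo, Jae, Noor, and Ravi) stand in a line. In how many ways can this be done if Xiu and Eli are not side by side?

480

Of the 6! = 720 arrangements, those with Xiu and Eli adjacent number 2 × 5! = 240 (treat the pair as a block with 2 internal orders).
Complementary counting: 720 − 240 = 480.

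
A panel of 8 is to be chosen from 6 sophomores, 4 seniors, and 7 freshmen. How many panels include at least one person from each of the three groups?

22813

Unrestricted: C(17,8) = 24310 ways to pick any 8 of the 17.
Selections missing a whole group: no sophomores → C(11,8) = 165; no seniors → C(13,8) = 1287; no freshmen → C(10,8) = 45.
Add back selections omitting two groups (i.e. drawn from a single group): C(6,8) + C(4,8) + C(7,8) = 0.
By inclusion–exclusion: 24310 − 1497 + 0 = 22813.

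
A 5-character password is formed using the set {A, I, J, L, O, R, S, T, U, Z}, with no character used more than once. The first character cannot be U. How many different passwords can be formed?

27216

The first character has 10−1 = 9 choices (anything except U).
The remaining 4 characters are filled from the other 9 symbols without repetition: 9 × 8 × 7 × 6 = 3024.
Total: 9 × 3024 = 27216.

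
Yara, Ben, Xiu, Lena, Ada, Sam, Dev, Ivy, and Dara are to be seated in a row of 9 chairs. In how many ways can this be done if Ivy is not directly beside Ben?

282240

Of the 9! = 362880 arrangements, those with Ivy and Ben adjacent number 2 × 8! = 80640 (treat the pair as a block with 2 internal orders).
Complementary counting: 362880 − 80640 = 282240.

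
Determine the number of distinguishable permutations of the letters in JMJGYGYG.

The 8 letters of JMJGYGYG have repeats: G appearing 3 times, J appearing twice, and Y appearing twice.
The number of distinct arrangements is 8!/(3!·2!·2!) = 40320/24 = 1680.

1680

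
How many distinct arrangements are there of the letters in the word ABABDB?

60

Letter multiplicities in ABABDB: A×2, B×3, D×1.
So there are 6! / (3!·2!) = 60 distinguishable arrangements.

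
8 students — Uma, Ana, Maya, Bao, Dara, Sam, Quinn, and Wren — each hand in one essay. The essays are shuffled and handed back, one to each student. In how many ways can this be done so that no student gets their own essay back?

14833

This is the derangement count D_8: permutations of 8 items with no fixed point.
By inclusion–exclusion this is Σ_{j=0}^{8} (−1)^j C(8,j)·(8−j)!.
Computing: 40320 − 40320 + 20160 − 6720 + 1680 − 336 + 56 − 8 + 1 = 14833.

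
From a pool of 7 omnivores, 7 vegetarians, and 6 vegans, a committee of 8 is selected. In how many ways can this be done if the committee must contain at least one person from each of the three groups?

120393

Total 8-person selections from all 20: C(20,8) = 125970.
Selections missing a whole group: no omnivores → C(13,8) = 1287; no vegetarians → C(13,8) = 1287; no vegans → C(14,8) = 3003.
Add back selections omitting two groups (i.e. drawn from a single group): C(7,8) + C(7,8) + C(6,8) = 0.
By inclusion–exclusion: 125970 − 5577 + 0 = 120393.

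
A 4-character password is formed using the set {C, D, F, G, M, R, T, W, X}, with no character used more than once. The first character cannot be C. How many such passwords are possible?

The first character has 9−1 = 8 choices (anything except C).
The remaining 3 characters are filled from the other 8 symbols without repetition: 8 × 7 × 6 = 336.
Total: 8 × 336 = 2688.

2688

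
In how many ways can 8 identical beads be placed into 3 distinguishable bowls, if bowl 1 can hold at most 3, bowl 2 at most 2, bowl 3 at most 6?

Without the upper bounds there are C(10,2) = 45 ways to split 8 among 3 bowls.
Subtract solutions that violate a single cap (substitute x_i' = x_i − (cap_i+1)): x_1 ≥ 4 gives C(6,2) = 15; x_2 ≥ 3 gives C(7,2) = 21; x_3 ≥ 7 gives C(3,2) = 3. Together 39.
Add back pairs where two caps are both exceeded: 3 + 0 + 0 = 3.
By inclusion–exclusion the count is 45 − 39 + 3 = 9.

9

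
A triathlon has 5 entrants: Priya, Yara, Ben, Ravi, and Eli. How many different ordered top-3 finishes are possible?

There are 5 choices for 1st place, 4 for 2nd, and 3 for 3rd.
That gives 5 × 4 × 3 = 60.

60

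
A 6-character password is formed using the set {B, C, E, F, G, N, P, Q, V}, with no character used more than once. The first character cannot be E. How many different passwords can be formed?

The first character has 9−1 = 8 choices (anything except E).
The remaining 5 characters are filled from the other 8 symbols without repetition: 8 × 7 × 6 × 5 × 4 = 6720.
Total: 8 × 6720 = 53760.

53760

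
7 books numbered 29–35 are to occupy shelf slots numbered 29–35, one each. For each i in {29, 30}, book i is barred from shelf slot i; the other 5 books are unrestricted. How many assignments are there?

Let Aᵢ (for i ∈ {29, 30}) be the placements that put book i in its forbidden shelf slot. Any j of these fix j positions, leaving (7−j)! ways to fill the rest, and there are C(2,j) ways to pick which j.
By inclusion–exclusion, the number of valid placements is Σ_{j=0}^{2} (−1)^j C(2,j)·(7−j)!.
Computing: 5040 − 1440 + 120 = 3720.

3720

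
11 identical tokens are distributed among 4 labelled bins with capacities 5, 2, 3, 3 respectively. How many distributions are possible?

By stars and bars, unrestricted non-negative solutions to x_1+…+x_4 = 11 number C(11+3,3) = 364.
Subtract solutions that violate a single cap (substitute x_i' = x_i − (cap_i+1)): x_1 ≥ 6 gives C(8,3) = 56; x_2 ≥ 3 gives C(11,3) = 165; x_3 ≥ 4 gives C(10,3) = 120; x_4 ≥ 4 gives C(10,3) = 120. Together 461.
Add back pairs where two caps are both exceeded: 10 + 4 + 4 + 35 + 35 + 20 = 108.
Subtract triples: 0 + 0 + 0 + 1 = 1.
By inclusion–exclusion the count is 364 − 461 + 108 − 1 = 10.

10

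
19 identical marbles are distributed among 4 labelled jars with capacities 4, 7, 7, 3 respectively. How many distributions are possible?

Without the upper bounds there are C(22,3) = 1540 ways to split 19 among 4 jars.
Subtract solutions that violate a single cap (substitute x_i' = x_i − (cap_i+1)): x_1 ≥ 5 gives C(17,3) = 680; x_2 ≥ 8 gives C(14,3) = 364; x_3 ≥ 8 gives C(14,3) = 364; x_4 ≥ 4 gives C(18,3) = 816. Together 2224.
Add back pairs where two caps are both exceeded: 84 + 84 + 286 + 20 + 120 + 120 = 714.
Subtract triples: 0 + 10 + 10 + 0 = 20.
By inclusion–exclusion the count is 1540 − 2224 + 714 − 20 = 10.

10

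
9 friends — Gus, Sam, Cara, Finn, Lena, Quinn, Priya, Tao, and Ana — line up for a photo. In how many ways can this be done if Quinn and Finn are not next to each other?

Of the 9! = 362880 arrangements, those with Quinn and Finn adjacent number 2 × 8! = 80640 (treat the pair as a block with 2 internal orders).
So 362880 − 80640 = 282240 arrangements keep them apart.

282240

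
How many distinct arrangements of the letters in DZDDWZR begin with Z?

120

Fix Z in the first position and arrange the remaining 6 letters.
Those 6 letters have D appearing 3 times, giving (6)!/(3!) = 120.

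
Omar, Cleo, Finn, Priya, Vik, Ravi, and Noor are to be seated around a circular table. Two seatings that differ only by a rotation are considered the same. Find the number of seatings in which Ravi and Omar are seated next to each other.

Glue Ravi and Omar into a block (2 internal orders). Seating 6 units around a circle gives (5)! arrangements.
So 2 × (5)! = 2 × 120 = 240.

240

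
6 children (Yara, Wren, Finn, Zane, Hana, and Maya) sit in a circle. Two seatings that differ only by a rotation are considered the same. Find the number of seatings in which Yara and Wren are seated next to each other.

48

Glue Yara and Wren into a block (2 internal orders). Seating 5 units around a circle gives (4)! arrangements.
So 2 × (4)! = 2 × 24 = 48.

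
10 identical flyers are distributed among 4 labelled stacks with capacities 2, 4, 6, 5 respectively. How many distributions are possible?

Without the upper bounds there are C(13,3) = 286 ways to split 10 among 4 stacks.
Subtract solutions that violate a single cap (substitute x_i' = x_i − (cap_i+1)): x_1 ≥ 3 gives C(10,3) = 120; x_2 ≥ 5 gives C(8,3) = 56; x_3 ≥ 7 gives C(6,3) = 20; x_4 ≥ 6 gives C(7,3) = 35. Together 231.
Add back pairs where two caps are both exceeded: 10 + 1 + 4 + 0 + 0 + 0 = 15.
By inclusion–exclusion the count is 286 − 231 + 15 = 70.

70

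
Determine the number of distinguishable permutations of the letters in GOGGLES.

GOGGLES has 7 letters with G appearing 3 times.
The number of distinct arrangements is 7!/(3!) = 5040/6 = 840.

840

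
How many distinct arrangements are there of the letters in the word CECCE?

10

Letter multiplicities in CECCE: C×3, E×2.
So there are 5! / (3!·2!) = 10 distinguishable arrangements.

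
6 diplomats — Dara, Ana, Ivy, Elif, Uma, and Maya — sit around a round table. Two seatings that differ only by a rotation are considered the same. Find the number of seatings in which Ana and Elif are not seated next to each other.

All circular seatings of 6 people number (5)! = 120.
Seatings with Ana beside Elif: treat them as a block with 2 internal orders, giving 2 × (4)! = 48.
Subtracting, 120 − 48 = 72.

72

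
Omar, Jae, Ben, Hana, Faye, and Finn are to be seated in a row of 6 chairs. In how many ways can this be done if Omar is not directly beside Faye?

There are 6! = 720 arrangements in all. If Omar and Faye are adjacent, merging them into one block gives 2·(5)! = 240 arrangements.
Complementary counting: 720 − 240 = 480.

480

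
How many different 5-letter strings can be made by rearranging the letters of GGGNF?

20

GGGNF has 5 letters with G appearing 3 times.
Dividing 5! = 120 by 3! = 6 for the repeated letters gives 20.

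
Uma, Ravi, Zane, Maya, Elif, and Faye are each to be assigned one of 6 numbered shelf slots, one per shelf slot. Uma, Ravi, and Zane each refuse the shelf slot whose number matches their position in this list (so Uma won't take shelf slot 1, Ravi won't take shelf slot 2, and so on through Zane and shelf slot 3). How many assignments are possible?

426

Let Aᵢ (for i ∈ {1, 2, 3}) be the placements that put person i in their forbidden shelf slot. Any j of these fix j positions, leaving (6−j)! ways to fill the rest, and there are C(3,j) ways to pick which j.
By inclusion–exclusion, the number of valid placements is Σ_{j=0}^{3} (−1)^j C(3,j)·(6−j)!.
Computing: 720 − 360 + 72 − 6 = 426.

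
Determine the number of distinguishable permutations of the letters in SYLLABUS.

10080

SYLLABUS has 8 letters with L appearing twice and S appearing twice.
So there are 8! / (2!·2!) = 10080 distinguishable arrangements.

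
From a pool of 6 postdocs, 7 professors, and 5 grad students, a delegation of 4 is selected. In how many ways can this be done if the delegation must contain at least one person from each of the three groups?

Unrestricted: C(18,4) = 3060 ways to pick any 4 of the 18.
Subtract selections that omit an entire group: no postdocs → C(12,4) = 495; no professors → C(11,4) = 330; no grad students → C(13,4) = 715.
Add back selections omitting two groups (i.e. drawn from a single group): C(6,4) + C(7,4) + C(5,4) = 55.
By inclusion–exclusion: 3060 − 1540 + 55 = 1575.

1575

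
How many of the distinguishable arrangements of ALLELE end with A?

10

With the last slot taken by A, it remains to arrange the other 5 letters (LLELE).
Those 5 letters have E appearing twice and L appearing 3 times, giving (5)!/(3!·2!) = 10.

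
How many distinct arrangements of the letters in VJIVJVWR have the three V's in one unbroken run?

360

Treat the 3 copies of V as a single block. The multiset to arrange is then {VVV, I, J, J, R, W}, 6 items in all.
That gives (6)!/(2!) = 360 arrangements.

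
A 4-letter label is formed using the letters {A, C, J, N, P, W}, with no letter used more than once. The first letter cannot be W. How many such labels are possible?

The first letter has 6−1 = 5 choices (anything except W).
The remaining 3 letters are filled from the other 5 symbols without repetition: 5 × 4 × 3 = 60.
Total: 5 × 60 = 300.

300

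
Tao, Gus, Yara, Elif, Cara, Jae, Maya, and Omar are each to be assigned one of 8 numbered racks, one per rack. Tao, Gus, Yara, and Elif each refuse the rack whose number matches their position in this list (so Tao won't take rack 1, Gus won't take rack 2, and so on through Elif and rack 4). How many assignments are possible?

Let Aᵢ (for 1 ≤ i ≤ 4) be the placements that put person i in their forbidden rack. Any j of these fix j positions, leaving (8−j)! ways to fill the rest, and there are C(4,j) ways to pick which j.
By inclusion–exclusion, the number of valid placements is Σ_{j=0}^{4} (−1)^j C(4,j)·(8−j)!.
Computing: 40320 − 20160 + 4320 − 480 + 24 = 24024.

24024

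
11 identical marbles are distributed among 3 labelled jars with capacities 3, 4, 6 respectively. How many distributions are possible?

6

By stars and bars, unrestricted non-negative solutions to x_1+…+x_3 = 11 number C(11+2,2) = 78.
Subtract solutions that violate a single cap (substitute x_i' = x_i − (cap_i+1)): x_1 ≥ 4 gives C(9,2) = 36; x_2 ≥ 5 gives C(8,2) = 28; x_3 ≥ 7 gives C(6,2) = 15. Together 79.
Add back pairs where two caps are both exceeded: 6 + 1 + 0 = 7.
By inclusion–exclusion the count is 78 − 79 + 7 = 6.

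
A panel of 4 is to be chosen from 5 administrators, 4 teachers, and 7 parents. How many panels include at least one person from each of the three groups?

With no constraint there are C(16,4) = 1820 possible selections.
Subtract selections that omit an entire group: no administrators → C(11,4) = 330; no teachers → C(12,4) = 495; no parents → C(9,4) = 126.
Add back selections omitting two groups (i.e. drawn from a single group): C(5,4) + C(4,4) + C(7,4) = 41.
By inclusion–exclusion: 1820 − 951 + 41 = 910.

910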